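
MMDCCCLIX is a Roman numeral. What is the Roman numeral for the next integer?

MMDCCCLIX = 2859, so the next integer is 2859 + 1 = 2860

MMDCCCLX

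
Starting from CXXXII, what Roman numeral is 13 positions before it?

CXXXII = 132
132 - 13 = 119

CXIX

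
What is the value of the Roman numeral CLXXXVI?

CLXXXVI: C=100, L=50, X=10, X=10, X=10, V=5, I=1
100 + 50 + 10 + 10 + 10 + 5 + 1 = 186

186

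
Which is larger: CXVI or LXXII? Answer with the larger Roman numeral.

CXVI = 116
LXXII = 72
116 is larger

CXVI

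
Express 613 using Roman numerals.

Convert 613 to Roman numerals:
  613 contains 1×500 (D)
  113 contains 1×100 (C)
  13 contains 1×10 (X)
  3 contains 3×1 (III)

DCXIII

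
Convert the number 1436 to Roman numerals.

Convert 1436 to Roman numerals:
  1436 contains 1×1000 (M)
  436 contains 1×400 (CD)
  36 contains 3×10 (XXX)
  6 contains 1×5 (V)
  1 contains 1×1 (I)

MCDXXXVI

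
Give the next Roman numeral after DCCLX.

DCCLX = 760; next is 761

DCCLXI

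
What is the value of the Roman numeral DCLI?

DCLI: D=500, C=100, L=50, I=1
500 + 100 + 50 + 1 = 651

651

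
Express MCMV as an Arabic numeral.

MCMV: M=1000, CM=900, V=5
1000 + 900 + 5 = 1905

1905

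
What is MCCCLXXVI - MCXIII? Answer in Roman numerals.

MCCCLXXVI = 1376
MCXIII = 1113
1376 - 1113 = 263

CCLXIII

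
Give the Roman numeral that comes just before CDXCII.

CDXCII = 492; previous is 491

CDXCI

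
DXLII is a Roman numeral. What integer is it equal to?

DXLII: D=500, XL=40, I=1, I=1
500 + 40 + 1 + 1 = 542

542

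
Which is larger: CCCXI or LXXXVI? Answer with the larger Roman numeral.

CCCXI = 311
LXXXVI = 86
311 is larger

CCCXI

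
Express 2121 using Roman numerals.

Convert 2121 to Roman numerals:
  2121 contains 2×1000 (MM)
  121 contains 1×100 (C)
  21 contains 2×10 (XX)
  1 contains 1×1 (I)

MMCXXI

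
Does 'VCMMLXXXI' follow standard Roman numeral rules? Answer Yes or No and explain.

'VCMMLXXXI': Invalid subtractive combination: VC

No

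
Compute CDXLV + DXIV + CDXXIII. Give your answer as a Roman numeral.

CDXLV = 445, DXIV = 514, CDXXIII = 423
445 + 514 = 959
959 + 423 = 1382

MCCCLXXXII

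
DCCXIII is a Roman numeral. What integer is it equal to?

DCCXIII: D=500, C=100, C=100, X=10, I=1, I=1, I=1
500 + 100 + 100 + 10 + 1 + 1 + 1 = 713

713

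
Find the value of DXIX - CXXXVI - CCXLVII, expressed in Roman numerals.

DXIX = 519, CXXXVI = 136, CCXLVII = 247
519 - 136 = 383
383 - 247 = 136

CXXXVI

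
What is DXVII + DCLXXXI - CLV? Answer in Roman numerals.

DXVII = 517, DCLXXXI = 681, CLV = 155
517 + 681 = 1198
1198 - 155 = 1043

MXLIII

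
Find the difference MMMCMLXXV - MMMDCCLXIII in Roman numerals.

MMMCMLXXV = 3975
MMMDCCLXIII = 3763
3975 - 3763 = 212

CCXII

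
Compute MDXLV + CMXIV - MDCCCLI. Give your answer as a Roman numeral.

MDXLV = 1545, CMXIV = 914, MDCCCLI = 1851
1545 + 914 = 2459
2459 - 1851 = 608

DCVIII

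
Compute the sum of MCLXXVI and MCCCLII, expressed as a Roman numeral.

MCLXXVI = 1176
MCCCLII = 1352
1176 + 1352 = 2528

MMDXXVIII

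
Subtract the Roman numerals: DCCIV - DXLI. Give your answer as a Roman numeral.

DCCIV = 704
DXLI = 541
704 - 541 = 163

CLXIII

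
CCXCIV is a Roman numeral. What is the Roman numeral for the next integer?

CCXCIV = 294, so the next integer is 294 + 1 = 295

CCXCV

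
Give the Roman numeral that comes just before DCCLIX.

DCCLIX = 759, so the previous integer is 759 - 1 = 758

DCCLVIII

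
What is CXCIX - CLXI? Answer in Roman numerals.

CXCIX = 199
CLXI = 161
199 - 161 = 38

XXXVIII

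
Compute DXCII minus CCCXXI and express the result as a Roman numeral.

DXCII = 592
CCCXXI = 321
592 - 321 = 271

CCLXXI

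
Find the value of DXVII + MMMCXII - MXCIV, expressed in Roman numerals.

DXVII = 517, MMMCXII = 3112, MXCIV = 1094
517 + 3112 = 3629
3629 - 1094 = 2535

MMDXXXV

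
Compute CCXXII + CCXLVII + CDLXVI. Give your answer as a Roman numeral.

CCXXII = 222, CCXLVII = 247, CDLXVI = 466
222 + 247 = 469
469 + 466 = 935

CMXXXV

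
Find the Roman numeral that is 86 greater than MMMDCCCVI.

MMMDCCCVI = 3806
3806 + 86 = 3892

MMMDCCCXCII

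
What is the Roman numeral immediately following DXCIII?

DXCIII = 593; next is 594

DXCIV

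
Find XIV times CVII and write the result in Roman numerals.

XIV = 14
CVII = 107
14 × 107 = 1498

MCDXCVIII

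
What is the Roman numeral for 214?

Convert 214 to Roman numerals:
  214 contains 2×100 (CC)
  14 contains 1×10 (X)
  4 contains 1×4 (IV)

CCXIV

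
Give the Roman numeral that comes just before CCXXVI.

CCXXVI = 226, so the previous integer is 226 - 1 = 225

CCXXV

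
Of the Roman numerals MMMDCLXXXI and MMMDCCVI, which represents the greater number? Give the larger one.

MMMDCLXXXI = 3681
MMMDCCVI = 3706
3706 is larger

MMMDCCVI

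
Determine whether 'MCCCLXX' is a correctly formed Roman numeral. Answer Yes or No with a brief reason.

'MCCCLXX': Check the rules: uses only the symbols I, V, X, L, C, D, M; no symbol is repeated more than three times in a row; V, L and D each appear at most once; no smaller symbol precedes a larger one (values never increase from left to right). Value: M (1000) + C (100) + C (100) + C (100) + L (50) + X (10) + X (10) = 1370. So it is a valid standard Roman numeral.

Yes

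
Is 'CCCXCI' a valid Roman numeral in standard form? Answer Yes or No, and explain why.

'CCCXCI': Check the rules: uses only the symbols I, V, X, L, C, D, M; no symbol is repeated more than three times in a row; V, L and D each appear at most once; the only place a smaller symbol precedes a larger one is the allowed subtractive pair XC, the symbol right after such a pair (if any) is smaller than the pair's first symbol, and otherwise the values never increase from left to right. Value: C (100) + C (100) + C (100) + XC (90) + I (1) = 391. So it is a valid standard Roman numeral.

Yes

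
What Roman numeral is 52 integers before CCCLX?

CCCLX = 360
360 - 52 = 308

CCCVIII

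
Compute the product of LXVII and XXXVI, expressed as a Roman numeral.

LXVII = 67
XXXVI = 36
67 × 36 = 2412

MMCDXII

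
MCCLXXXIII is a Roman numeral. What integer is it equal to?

MCCLXXXIII: M=1000, C=100, C=100, L=50, X=10, X=10, X=10, I=1, I=1, I=1
1000 + 100 + 100 + 50 + 10 + 10 + 10 + 1 + 1 + 1 = 1283

1283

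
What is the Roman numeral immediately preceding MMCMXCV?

MMCMXCV = 2995, so the previous integer is 2995 - 1 = 2994

MMCMXCIV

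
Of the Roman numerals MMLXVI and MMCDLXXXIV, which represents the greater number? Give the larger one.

MMLXVI = 2066
MMCDLXXXIV = 2484
2484 is larger

MMCDLXXXIV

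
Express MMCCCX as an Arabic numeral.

MMCCCX: M=1000, M=1000, C=100, C=100, C=100, X=10
1000 + 1000 + 100 + 100 + 100 + 10 = 2310

2310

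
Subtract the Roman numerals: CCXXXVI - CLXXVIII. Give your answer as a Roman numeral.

CCXXXVI = 236
CLXXVIII = 178
236 - 178 = 58

LVIII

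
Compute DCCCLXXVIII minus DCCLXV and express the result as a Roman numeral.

DCCCLXXVIII = 878
DCCLXV = 765
878 - 765 = 113

CXIII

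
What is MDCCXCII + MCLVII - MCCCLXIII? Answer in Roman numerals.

MDCCXCII = 1792, MCLVII = 1157, MCCCLXIII = 1363
1792 + 1157 = 2949
2949 - 1363 = 1586

MDLXXXVI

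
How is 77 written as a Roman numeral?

Convert 77 to Roman numerals:
  77 contains 1×50 (L)
  27 contains 2×10 (XX)
  7 contains 1×5 (V)
  2 contains 2×1 (II)

LXXVII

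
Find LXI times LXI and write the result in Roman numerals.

LXI = 61
LXI = 61
61 × 61 = 3721

MMMDCCXXI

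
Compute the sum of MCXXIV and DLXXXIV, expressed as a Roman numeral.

MCXXIV = 1124
DLXXXIV = 584
1124 + 584 = 1708

MDCCVIII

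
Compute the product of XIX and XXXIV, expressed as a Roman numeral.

XIX = 19
XXXIV = 34
19 × 34 = 646

DCXLVI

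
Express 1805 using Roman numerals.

Convert 1805 to Roman numerals:
  1805 contains 1×1000 (M)
  805 contains 1×500 (D)
  305 contains 3×100 (CCC)
  5 contains 1×5 (V)

MDCCCV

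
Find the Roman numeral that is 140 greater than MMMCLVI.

MMMCLVI = 3156
3156 + 140 = 3296

MMMCCXCVI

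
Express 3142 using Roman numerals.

Convert 3142 to Roman numerals:
  3142 contains 3×1000 (MMM)
  142 contains 1×100 (C)
  42 contains 1×40 (XL)
  2 contains 2×1 (II)

MMMCXLII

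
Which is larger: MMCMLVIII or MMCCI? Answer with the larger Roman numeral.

MMCMLVIII = 2958
MMCCI = 2201
2958 is larger

MMCMLVIII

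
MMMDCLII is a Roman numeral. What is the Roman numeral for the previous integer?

MMMDCLII = 3652; previous is 3651

MMMDCLI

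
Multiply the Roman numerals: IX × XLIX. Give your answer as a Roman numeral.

IX = 9
XLIX = 49
9 × 49 = 441

CDXLI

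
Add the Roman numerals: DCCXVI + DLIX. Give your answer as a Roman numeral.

DCCXVI = 716
DLIX = 559
716 + 559 = 1275

MCCLXXV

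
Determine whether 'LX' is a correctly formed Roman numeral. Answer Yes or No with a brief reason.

'LX': Check the rules: uses only the symbols I, V, X, L, C, D, M; no symbol is repeated more than three times in a row; V, L and D each appear at most once; no smaller symbol precedes a larger one (values never increase from left to right). Value: L (50) + X (10) = 60. So it is a valid standard Roman numeral.

Yes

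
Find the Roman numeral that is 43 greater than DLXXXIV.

DLXXXIV = 584
584 + 43 = 627

DCXXVII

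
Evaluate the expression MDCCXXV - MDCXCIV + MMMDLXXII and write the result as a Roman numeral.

MDCCXXV = 1725, MDCXCIV = 1694, MMMDLXXII = 3572
1725 - 1694 = 31
31 + 3572 = 3603

MMMDCIII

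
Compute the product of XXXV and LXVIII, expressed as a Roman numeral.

XXXV = 35
LXVIII = 68
35 × 68 = 2380

MMCCCLXXX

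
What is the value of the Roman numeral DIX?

DIX: D=500, IX=9
500 + 9 = 509

509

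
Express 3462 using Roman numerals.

Convert 3462 to Roman numerals:
  3462 contains 3×1000 (MMM)
  462 contains 1×400 (CD)
  62 contains 1×50 (L)
  12 contains 1×10 (X)
  2 contains 2×1 (II)

MMMCDLXII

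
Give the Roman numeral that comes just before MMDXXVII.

MMDXXVII = 2527; previous is 2526

MMDXXVI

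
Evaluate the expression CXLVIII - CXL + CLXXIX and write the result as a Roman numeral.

CXLVIII = 148, CXL = 140, CLXXIX = 179
148 - 140 = 8
8 + 179 = 187

CLXXXVII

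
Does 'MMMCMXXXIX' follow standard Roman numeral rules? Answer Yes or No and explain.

'MMMCMXXXIX': Check the rules: uses only the symbols I, V, X, L, C, D, M; no symbol is repeated more than three times in a row; V, L and D each appear at most once; the only places a smaller symbol precedes a larger one are the allowed subtractive pairs CM, IX, the symbol right after such a pair (if any) is smaller than the pair's first symbol, and otherwise the values never increase from left to right. Value: M (1000) + M (1000) + M (1000) + CM (900) + X (10) + X (10) + X (10) + IX (9) = 3939. So it is a valid standard Roman numeral.

Yes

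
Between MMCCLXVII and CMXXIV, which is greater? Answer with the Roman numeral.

MMCCLXVII = 2267
CMXXIV = 924
2267 is larger

MMCCLXVII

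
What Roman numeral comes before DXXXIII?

DXXXIII = 533, so the previous integer is 533 - 1 = 532

DXXXII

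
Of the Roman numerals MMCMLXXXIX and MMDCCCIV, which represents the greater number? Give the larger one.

MMCMLXXXIX = 2989
MMDCCCIV = 2804
2989 is larger

MMCMLXXXIX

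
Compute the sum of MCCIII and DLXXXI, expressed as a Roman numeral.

MCCIII = 1203
DLXXXI = 581
1203 + 581 = 1784

MDCCLXXXIV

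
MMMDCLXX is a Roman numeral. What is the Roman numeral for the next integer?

MMMDCLXX = 3670; next is 3671

MMMDCLXXI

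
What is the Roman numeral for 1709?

Convert 1709 to Roman numerals:
  1709 contains 1×1000 (M)
  709 contains 1×500 (D)
  209 contains 2×100 (CC)
  9 contains 1×9 (IX)

MDCCIX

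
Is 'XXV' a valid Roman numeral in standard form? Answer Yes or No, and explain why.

'XXV': Check the rules: uses only the symbols I, V, X, L, C, D, M; no symbol is repeated more than three times in a row; V, L and D each appear at most once; no smaller symbol precedes a larger one (values never increase from left to right). Value: X (10) + X (10) + V (5) = 25. So it is a valid standard Roman numeral.

Yes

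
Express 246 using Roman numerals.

Convert 246 to Roman numerals:
  246 contains 2×100 (CC)
  46 contains 1×40 (XL)
  6 contains 1×5 (V)
  1 contains 1×1 (I)

CCXLVI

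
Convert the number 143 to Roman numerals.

Convert 143 to Roman numerals:
  143 contains 1×100 (C)
  43 contains 1×40 (XL)
  3 contains 3×1 (III)

CXLIII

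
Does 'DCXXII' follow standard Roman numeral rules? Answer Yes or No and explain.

'DCXXII': Check the rules: uses only the symbols I, V, X, L, C, D, M; no symbol is repeated more than three times in a row; V, L and D each appear at most once; no smaller symbol precedes a larger one (values never increase from left to right). Value: D (500) + C (100) + X (10) + X (10) + I (1) + I (1) = 622. So it is a valid standard Roman numeral.

Yes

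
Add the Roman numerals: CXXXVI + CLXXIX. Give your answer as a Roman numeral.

CXXXVI = 136
CLXXIX = 179
136 + 179 = 315

CCCXV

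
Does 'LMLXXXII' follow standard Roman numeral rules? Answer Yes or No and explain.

'LMLXXXII': L should not appear more than once

No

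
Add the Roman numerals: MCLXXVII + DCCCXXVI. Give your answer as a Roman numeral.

MCLXXVII = 1177
DCCCXXVI = 826
1177 + 826 = 2003

MMIII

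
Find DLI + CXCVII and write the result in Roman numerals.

DLI = 551
CXCVII = 197
551 + 197 = 748

DCCXLVIII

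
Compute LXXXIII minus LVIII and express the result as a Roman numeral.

LXXXIII = 83
LVIII = 58
83 - 58 = 25

XXV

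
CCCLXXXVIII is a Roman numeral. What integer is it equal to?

CCCLXXXVIII: C=100, C=100, C=100, L=50, X=10, X=10, X=10, V=5, I=1, I=1, I=1
100 + 100 + 100 + 50 + 10 + 10 + 10 + 5 + 1 + 1 + 1 = 388

388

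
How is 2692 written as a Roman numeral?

Convert 2692 to Roman numerals:
  2692 contains 2×1000 (MM)
  692 contains 1×500 (D)
  192 contains 1×100 (C)
  92 contains 1×90 (XC)
  2 contains 2×1 (II)

MMDCXCII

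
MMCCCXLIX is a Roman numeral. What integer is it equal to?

MMCCCXLIX: M=1000, M=1000, C=100, C=100, C=100, XL=40, IX=9
1000 + 1000 + 100 + 100 + 100 + 40 + 9 = 2349

2349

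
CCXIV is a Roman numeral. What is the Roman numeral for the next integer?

CCXIV = 214; next is 215

CCXV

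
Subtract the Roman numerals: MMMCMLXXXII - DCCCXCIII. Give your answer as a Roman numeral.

MMMCMLXXXII = 3982
DCCCXCIII = 893
3982 - 893 = 3089

MMMLXXXIX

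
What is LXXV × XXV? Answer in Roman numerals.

LXXV = 75
XXV = 25
75 × 25 = 1875

MDCCCLXXV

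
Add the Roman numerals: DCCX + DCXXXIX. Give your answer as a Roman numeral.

DCCX = 710
DCXXXIX = 639
710 + 639 = 1349

MCCCXLIX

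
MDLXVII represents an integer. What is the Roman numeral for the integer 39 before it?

MDLXVII = 1567
1567 - 39 = 1528

MDXXVIII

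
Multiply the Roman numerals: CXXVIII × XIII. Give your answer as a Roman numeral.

CXXVIII = 128
XIII = 13
128 × 13 = 1664

MDCLXIV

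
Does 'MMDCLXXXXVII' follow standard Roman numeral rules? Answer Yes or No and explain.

'MMDCLXXXXVII': More than 3 consecutive X's

No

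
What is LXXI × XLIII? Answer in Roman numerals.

LXXI = 71
XLIII = 43
71 × 43 = 3053

MMMLIII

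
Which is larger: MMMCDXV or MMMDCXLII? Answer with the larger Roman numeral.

MMMCDXV = 3415
MMMDCXLII = 3642
3642 is larger

MMMDCXLII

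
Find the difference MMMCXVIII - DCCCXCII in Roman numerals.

MMMCXVIII = 3118
DCCCXCII = 892
3118 - 892 = 2226

MMCCXXVI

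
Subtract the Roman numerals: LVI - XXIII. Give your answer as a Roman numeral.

LVI = 56
XXIII = 23
56 - 23 = 33

XXXIII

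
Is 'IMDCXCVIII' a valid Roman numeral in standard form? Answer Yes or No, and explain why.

'IMDCXCVIII': Invalid subtractive combination: IM

No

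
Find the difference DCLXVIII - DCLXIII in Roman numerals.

DCLXVIII = 668
DCLXIII = 663
668 - 663 = 5

V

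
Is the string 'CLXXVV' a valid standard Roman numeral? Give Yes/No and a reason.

'CLXXVV': V should not appear more than once

No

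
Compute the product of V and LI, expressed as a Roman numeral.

V = 5
LI = 51
5 × 51 = 255

CCLV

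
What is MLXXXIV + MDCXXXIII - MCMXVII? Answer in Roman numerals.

MLXXXIV = 1084, MDCXXXIII = 1633, MCMXVII = 1917
1084 + 1633 = 2717
2717 - 1917 = 800

DCCC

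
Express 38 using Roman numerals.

Convert 38 to Roman numerals:
  38 contains 3×10 (XXX)
  8 contains 1×5 (V)
  3 contains 3×1 (III)

XXXVIII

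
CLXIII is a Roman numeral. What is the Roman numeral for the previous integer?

CLXIII = 163, so the previous integer is 163 - 1 = 162

CLXII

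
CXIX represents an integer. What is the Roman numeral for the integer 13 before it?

CXIX = 119
119 - 13 = 106

CVI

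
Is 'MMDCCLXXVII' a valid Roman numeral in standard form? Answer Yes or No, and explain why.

'MMDCCLXXVII': Check the rules: uses only the symbols I, V, X, L, C, D, M; no symbol is repeated more than three times in a row; V, L and D each appear at most once; no smaller symbol precedes a larger one (values never increase from left to right). Value: M (1000) + M (1000) + D (500) + C (100) + C (100) + L (50) + X (10) + X (10) + V (5) + I (1) + I (1) = 2777. So it is a valid standard Roman numeral.

Yes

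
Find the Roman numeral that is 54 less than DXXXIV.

DXXXIV = 534
534 - 54 = 480

CDLXXX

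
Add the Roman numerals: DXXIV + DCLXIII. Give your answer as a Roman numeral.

DXXIV = 524
DCLXIII = 663
524 + 663 = 1187

MCLXXXVII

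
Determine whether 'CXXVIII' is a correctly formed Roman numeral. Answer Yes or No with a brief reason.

'CXXVIII': Check the rules: uses only the symbols I, V, X, L, C, D, M; no symbol is repeated more than three times in a row; V, L and D each appear at most once; no smaller symbol precedes a larger one (values never increase from left to right). Value: C (100) + X (10) + X (10) + V (5) + I (1) + I (1) + I (1) = 128. So it is a valid standard Roman numeral.

Yes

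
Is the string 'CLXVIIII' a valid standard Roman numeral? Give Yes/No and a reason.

'CLXVIIII': More than 3 consecutive I's

No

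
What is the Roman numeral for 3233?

Convert 3233 to Roman numerals:
  3233 contains 3×1000 (MMM)
  233 contains 2×100 (CC)
  33 contains 3×10 (XXX)
  3 contains 3×1 (III)

MMMCCXXXIII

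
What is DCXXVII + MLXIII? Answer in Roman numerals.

DCXXVII = 627
MLXIII = 1063
627 + 1063 = 1690

MDCXC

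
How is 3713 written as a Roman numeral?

Convert 3713 to Roman numerals:
  3713 contains 3×1000 (MMM)
  713 contains 1×500 (D)
  213 contains 2×100 (CC)
  13 contains 1×10 (X)
  3 contains 3×1 (III)

MMMDCCXIII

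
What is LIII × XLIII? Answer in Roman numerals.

LIII = 53
XLIII = 43
53 × 43 = 2279

MMCCLXXIX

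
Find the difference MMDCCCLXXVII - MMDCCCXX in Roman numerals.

MMDCCCLXXVII = 2877
MMDCCCXX = 2820
2877 - 2820 = 57

LVII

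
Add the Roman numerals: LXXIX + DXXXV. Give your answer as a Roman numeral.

LXXIX = 79
DXXXV = 535
79 + 535 = 614

DCXIV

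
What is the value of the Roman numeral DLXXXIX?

DLXXXIX: D=500, L=50, X=10, X=10, X=10, IX=9
500 + 50 + 10 + 10 + 10 + 9 = 589

589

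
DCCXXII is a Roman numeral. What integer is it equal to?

DCCXXII: D=500, C=100, C=100, X=10, X=10, I=1, I=1
500 + 100 + 100 + 10 + 10 + 1 + 1 = 722

722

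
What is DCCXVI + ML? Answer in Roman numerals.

DCCXVI = 716
ML = 1050
716 + 1050 = 1766

MDCCLXVI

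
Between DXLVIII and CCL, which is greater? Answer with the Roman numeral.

DXLVIII = 548
CCL = 250
548 is larger

DXLVIII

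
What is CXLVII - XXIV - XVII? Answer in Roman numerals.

CXLVII = 147, XXIV = 24, XVII = 17
147 - 24 = 123
123 - 17 = 106

CVI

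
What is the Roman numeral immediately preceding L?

L = 50, so the previous integer is 50 - 1 = 49

XLIX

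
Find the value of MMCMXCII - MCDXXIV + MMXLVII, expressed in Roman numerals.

MMCMXCII = 2992, MCDXXIV = 1424, MMXLVII = 2047
2992 - 1424 = 1568
1568 + 2047 = 3615

MMMDCXV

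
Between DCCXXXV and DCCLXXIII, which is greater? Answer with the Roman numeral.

DCCXXXV = 735
DCCLXXIII = 773
773 is larger

DCCLXXIII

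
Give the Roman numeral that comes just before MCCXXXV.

MCCXXXV = 1235; previous is 1234

MCCXXXIV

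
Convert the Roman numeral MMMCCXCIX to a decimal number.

MMMCCXCIX: M=1000, M=1000, M=1000, C=100, C=100, XC=90, IX=9
1000 + 1000 + 1000 + 100 + 100 + 90 + 9 = 3299

3299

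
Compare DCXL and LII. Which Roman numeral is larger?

DCXL = 640
LII = 52
640 is larger

DCXL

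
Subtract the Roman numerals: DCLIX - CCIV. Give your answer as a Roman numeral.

DCLIX = 659
CCIV = 204
659 - 204 = 455

CDLV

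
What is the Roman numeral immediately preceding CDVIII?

CDVIII = 408, so the previous integer is 408 - 1 = 407

CDVII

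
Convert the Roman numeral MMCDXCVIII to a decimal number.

MMCDXCVIII: M=1000, M=1000, CD=400, XC=90, V=5, I=1, I=1, I=1
1000 + 1000 + 400 + 90 + 5 + 1 + 1 + 1 = 2498

2498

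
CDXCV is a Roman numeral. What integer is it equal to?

CDXCV: CD=400, XC=90, V=5
400 + 90 + 5 = 495

495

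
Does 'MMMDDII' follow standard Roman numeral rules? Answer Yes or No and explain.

'MMMDDII': D should not appear more than once

No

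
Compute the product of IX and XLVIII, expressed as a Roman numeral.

IX = 9
XLVIII = 48
9 × 48 = 432

CDXXXII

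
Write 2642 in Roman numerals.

Convert 2642 to Roman numerals:
  2642 contains 2×1000 (MM)
  642 contains 1×500 (D)
  142 contains 1×100 (C)
  42 contains 1×40 (XL)
  2 contains 2×1 (II)

MMDCXLII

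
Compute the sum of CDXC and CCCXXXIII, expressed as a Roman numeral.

CDXC = 490
CCCXXXIII = 333
490 + 333 = 823

DCCCXXIII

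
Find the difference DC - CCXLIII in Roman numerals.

DC = 600
CCXLIII = 243
600 - 243 = 357

CCCLVII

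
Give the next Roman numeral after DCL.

DCL = 650; next is 651

DCLI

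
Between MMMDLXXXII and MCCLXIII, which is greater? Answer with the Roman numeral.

MMMDLXXXII = 3582
MCCLXIII = 1263
3582 is larger

MMMDLXXXII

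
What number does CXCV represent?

CXCV: C=100, XC=90, V=5
100 + 90 + 5 = 195

195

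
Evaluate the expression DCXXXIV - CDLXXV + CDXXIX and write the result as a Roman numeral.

DCXXXIV = 634, CDLXXV = 475, CDXXIX = 429
634 - 475 = 159
159 + 429 = 588

DLXXXVIII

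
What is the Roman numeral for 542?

Convert 542 to Roman numerals:
  542 contains 1×500 (D)
  42 contains 1×40 (XL)
  2 contains 2×1 (II)

DXLII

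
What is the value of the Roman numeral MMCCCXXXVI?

MMCCCXXXVI: M=1000, M=1000, C=100, C=100, C=100, X=10, X=10, X=10, V=5, I=1
1000 + 1000 + 100 + 100 + 100 + 10 + 10 + 10 + 5 + 1 = 2336

2336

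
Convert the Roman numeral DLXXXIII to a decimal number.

DLXXXIII: D=500, L=50, X=10, X=10, X=10, I=1, I=1, I=1
500 + 50 + 10 + 10 + 10 + 1 + 1 + 1 = 583

583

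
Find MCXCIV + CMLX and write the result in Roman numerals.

MCXCIV = 1194
CMLX = 960
1194 + 960 = 2154

MMCLIV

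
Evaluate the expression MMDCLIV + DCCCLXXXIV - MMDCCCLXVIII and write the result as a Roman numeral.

MMDCLIV = 2654, DCCCLXXXIV = 884, MMDCCCLXVIII = 2868
2654 + 884 = 3538
3538 - 2868 = 670

DCLXX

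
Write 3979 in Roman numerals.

Convert 3979 to Roman numerals:
  3979 contains 3×1000 (MMM)
  979 contains 1×900 (CM)
  79 contains 1×50 (L)
  29 contains 2×10 (XX)
  9 contains 1×9 (IX)

MMMCMLXXIX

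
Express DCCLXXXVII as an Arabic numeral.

DCCLXXXVII: D=500, C=100, C=100, L=50, X=10, X=10, X=10, V=5, I=1, I=1
500 + 100 + 100 + 50 + 10 + 10 + 10 + 5 + 1 + 1 = 787

787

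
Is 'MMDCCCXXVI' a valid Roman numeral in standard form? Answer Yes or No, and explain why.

'MMDCCCXXVI': Check the rules: uses only the symbols I, V, X, L, C, D, M; no symbol is repeated more than three times in a row; V, L and D each appear at most once; no smaller symbol precedes a larger one (values never increase from left to right). Value: M (1000) + M (1000) + D (500) + C (100) + C (100) + C (100) + X (10) + X (10) + V (5) + I (1) = 2826. So it is a valid standard Roman numeral.

Yes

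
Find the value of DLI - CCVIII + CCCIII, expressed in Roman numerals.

DLI = 551, CCVIII = 208, CCCIII = 303
551 - 208 = 343
343 + 303 = 646

DCXLVI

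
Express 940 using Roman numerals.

Convert 940 to Roman numerals:
  940 contains 1×900 (CM)
  40 contains 1×40 (XL)

CMXL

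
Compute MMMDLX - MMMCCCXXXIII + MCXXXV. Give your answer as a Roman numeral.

MMMDLX = 3560, MMMCCCXXXIII = 3333, MCXXXV = 1135
3560 - 3333 = 227
227 + 1135 = 1362

MCCCLXII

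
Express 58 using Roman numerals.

Convert 58 to Roman numerals:
  58 contains 1×50 (L)
  8 contains 1×5 (V)
  3 contains 3×1 (III)

LVIII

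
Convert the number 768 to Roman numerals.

Convert 768 to Roman numerals:
  768 contains 1×500 (D)
  268 contains 2×100 (CC)
  68 contains 1×50 (L)
  18 contains 1×10 (X)
  8 contains 1×5 (V)
  3 contains 3×1 (III)

DCCLXVIII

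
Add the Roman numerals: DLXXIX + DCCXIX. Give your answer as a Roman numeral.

DLXXIX = 579
DCCXIX = 719
579 + 719 = 1298

MCCXCVIII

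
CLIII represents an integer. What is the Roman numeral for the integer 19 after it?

CLIII = 153
153 + 19 = 172

CLXXII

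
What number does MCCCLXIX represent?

MCCCLXIX: M=1000, C=100, C=100, C=100, L=50, X=10, IX=9
1000 + 100 + 100 + 100 + 50 + 10 + 9 = 1369

1369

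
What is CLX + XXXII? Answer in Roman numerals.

CLX = 160
XXXII = 32
160 + 32 = 192

CXCII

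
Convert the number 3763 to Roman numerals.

Convert 3763 to Roman numerals:
  3763 contains 3×1000 (MMM)
  763 contains 1×500 (D)
  263 contains 2×100 (CC)
  63 contains 1×50 (L)
  13 contains 1×10 (X)
  3 contains 3×1 (III)

MMMDCCLXIII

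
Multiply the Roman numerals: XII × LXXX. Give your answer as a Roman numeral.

XII = 12
LXXX = 80
12 × 80 = 960

CMLX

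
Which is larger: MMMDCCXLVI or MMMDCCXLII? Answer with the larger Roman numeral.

MMMDCCXLVI = 3746
MMMDCCXLII = 3742
3746 is larger

MMMDCCXLVI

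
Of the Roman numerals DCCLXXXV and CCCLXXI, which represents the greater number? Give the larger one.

DCCLXXXV = 785
CCCLXXI = 371
785 is larger

DCCLXXXV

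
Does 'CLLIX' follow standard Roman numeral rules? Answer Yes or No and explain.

'CLLIX': L should not appear more than once

No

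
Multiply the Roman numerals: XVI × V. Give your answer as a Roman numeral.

XVI = 16
V = 5
16 × 5 = 80

LXXX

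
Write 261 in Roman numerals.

Convert 261 to Roman numerals:
  261 contains 2×100 (CC)
  61 contains 1×50 (L)
  11 contains 1×10 (X)
  1 contains 1×1 (I)

CCLXI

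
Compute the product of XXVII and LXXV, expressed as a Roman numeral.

XXVII = 27
LXXV = 75
27 × 75 = 2025

MMXXV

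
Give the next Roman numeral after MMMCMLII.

MMMCMLII = 3952; next is 3953

MMMCMLIII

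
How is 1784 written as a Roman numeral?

Convert 1784 to Roman numerals:
  1784 contains 1×1000 (M)
  784 contains 1×500 (D)
  284 contains 2×100 (CC)
  84 contains 1×50 (L)
  34 contains 3×10 (XXX)
  4 contains 1×4 (IV)

MDCCLXXXIV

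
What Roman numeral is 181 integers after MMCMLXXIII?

MMCMLXXIII = 2973
2973 + 181 = 3154

MMMCLIV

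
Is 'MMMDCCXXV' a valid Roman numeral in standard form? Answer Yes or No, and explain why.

'MMMDCCXXV': Check the rules: uses only the symbols I, V, X, L, C, D, M; no symbol is repeated more than three times in a row; V, L and D each appear at most once; no smaller symbol precedes a larger one (values never increase from left to right). Value: M (1000) + M (1000) + M (1000) + D (500) + C (100) + C (100) + X (10) + X (10) + V (5) = 3725. So it is a valid standard Roman numeral.

Yes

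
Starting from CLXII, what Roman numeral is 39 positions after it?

CLXII = 162
162 + 39 = 201

CCI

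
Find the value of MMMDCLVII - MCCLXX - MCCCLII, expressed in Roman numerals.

MMMDCLVII = 3657, MCCLXX = 1270, MCCCLII = 1352
3657 - 1270 = 2387
2387 - 1352 = 1035

MXXXV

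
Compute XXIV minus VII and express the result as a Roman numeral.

XXIV = 24
VII = 7
24 - 7 = 17

XVII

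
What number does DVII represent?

DVII: D=500, V=5, I=1, I=1
500 + 5 + 1 + 1 = 507

507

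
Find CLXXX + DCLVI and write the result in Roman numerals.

CLXXX = 180
DCLVI = 656
180 + 656 = 836

DCCCXXXVI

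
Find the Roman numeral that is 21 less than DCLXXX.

DCLXXX = 680
680 - 21 = 659

DCLIX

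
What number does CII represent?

CII: C=100, I=1, I=1
100 + 1 + 1 = 102

102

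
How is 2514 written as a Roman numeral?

Convert 2514 to Roman numerals:
  2514 contains 2×1000 (MM)
  514 contains 1×500 (D)
  14 contains 1×10 (X)
  4 contains 1×4 (IV)

MMDXIV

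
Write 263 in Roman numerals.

Convert 263 to Roman numerals:
  263 contains 2×100 (CC)
  63 contains 1×50 (L)
  13 contains 1×10 (X)
  3 contains 3×1 (III)

CCLXIII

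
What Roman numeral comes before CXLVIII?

CXLVIII = 148, so the previous integer is 148 - 1 = 147

CXLVII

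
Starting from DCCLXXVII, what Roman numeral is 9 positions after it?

DCCLXXVII = 777
777 + 9 = 786

DCCLXXXVI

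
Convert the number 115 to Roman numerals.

Convert 115 to Roman numerals:
  115 contains 1×100 (C)
  15 contains 1×10 (X)
  5 contains 1×5 (V)

CXV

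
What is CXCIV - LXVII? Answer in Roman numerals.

CXCIV = 194
LXVII = 67
194 - 67 = 127

CXXVII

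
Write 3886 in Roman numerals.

Convert 3886 to Roman numerals:
  3886 contains 3×1000 (MMM)
  886 contains 1×500 (D)
  386 contains 3×100 (CCC)
  86 contains 1×50 (L)
  36 contains 3×10 (XXX)
  6 contains 1×5 (V)
  1 contains 1×1 (I)

MMMDCCCLXXXVI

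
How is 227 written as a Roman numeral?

Convert 227 to Roman numerals:
  227 contains 2×100 (CC)
  27 contains 2×10 (XX)
  7 contains 1×5 (V)
  2 contains 2×1 (II)

CCXXVII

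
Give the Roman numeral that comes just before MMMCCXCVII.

MMMCCXCVII = 3297, so the previous integer is 3297 - 1 = 3296

MMMCCXCVI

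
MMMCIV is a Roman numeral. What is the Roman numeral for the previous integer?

MMMCIV = 3104; previous is 3103

MMMCIII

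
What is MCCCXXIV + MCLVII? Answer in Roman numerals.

MCCCXXIV = 1324
MCLVII = 1157
1324 + 1157 = 2481

MMCDLXXXI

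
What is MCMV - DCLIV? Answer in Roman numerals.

MCMV = 1905
DCLIV = 654
1905 - 654 = 1251

MCCLI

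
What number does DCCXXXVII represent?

DCCXXXVII: D=500, C=100, C=100, X=10, X=10, X=10, V=5, I=1, I=1
500 + 100 + 100 + 10 + 10 + 10 + 5 + 1 + 1 = 737

737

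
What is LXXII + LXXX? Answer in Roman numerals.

LXXII = 72
LXXX = 80
72 + 80 = 152

CLII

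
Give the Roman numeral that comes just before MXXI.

MXXI = 1021; previous is 1020

MXX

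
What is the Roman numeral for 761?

Convert 761 to Roman numerals:
  761 contains 1×500 (D)
  261 contains 2×100 (CC)
  61 contains 1×50 (L)
  11 contains 1×10 (X)
  1 contains 1×1 (I)

DCCLXI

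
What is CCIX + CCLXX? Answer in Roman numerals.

CCIX = 209
CCLXX = 270
209 + 270 = 479

CDLXXIX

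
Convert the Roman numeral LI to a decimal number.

LI: L=50, I=1
50 + 1 = 51

51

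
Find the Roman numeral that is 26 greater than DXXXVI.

DXXXVI = 536
536 + 26 = 562

DLXII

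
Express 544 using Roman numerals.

Convert 544 to Roman numerals:
  544 contains 1×500 (D)
  44 contains 1×40 (XL)
  4 contains 1×4 (IV)

DXLIV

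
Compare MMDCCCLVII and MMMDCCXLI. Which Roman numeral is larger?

MMDCCCLVII = 2857
MMMDCCXLI = 3741
3741 is larger

MMMDCCXLI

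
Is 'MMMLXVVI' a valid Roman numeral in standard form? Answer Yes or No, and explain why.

'MMMLXVVI': V should not appear more than once

No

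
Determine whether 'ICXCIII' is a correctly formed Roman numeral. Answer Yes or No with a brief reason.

'ICXCIII': Invalid subtractive combination: IC

No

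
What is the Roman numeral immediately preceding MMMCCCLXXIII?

MMMCCCLXXIII = 3373, so the previous integer is 3373 - 1 = 3372

MMMCCCLXXII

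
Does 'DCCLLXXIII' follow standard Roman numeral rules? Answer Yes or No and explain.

'DCCLLXXIII': L should not appear more than once

No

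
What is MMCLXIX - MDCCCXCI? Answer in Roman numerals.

MMCLXIX = 2169
MDCCCXCI = 1891
2169 - 1891 = 278

CCLXXVIII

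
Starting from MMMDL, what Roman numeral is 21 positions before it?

MMMDL = 3550
3550 - 21 = 3529

MMMDXXIX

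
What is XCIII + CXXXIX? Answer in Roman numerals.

XCIII = 93
CXXXIX = 139
93 + 139 = 232

CCXXXII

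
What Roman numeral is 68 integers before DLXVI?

DLXVI = 566
566 - 68 = 498

CDXCVIII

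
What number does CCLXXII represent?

CCLXXII: C=100, C=100, L=50, X=10, X=10, I=1, I=1
100 + 100 + 50 + 10 + 10 + 1 + 1 = 272

272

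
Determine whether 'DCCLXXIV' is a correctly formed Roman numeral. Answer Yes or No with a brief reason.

'DCCLXXIV': Check the rules: uses only the symbols I, V, X, L, C, D, M; no symbol is repeated more than three times in a row; V, L and D each appear at most once; the only place a smaller symbol precedes a larger one is the allowed subtractive pair IV, the symbol right after such a pair (if any) is smaller than the pair's first symbol, and otherwise the values never increase from left to right. Value: D (500) + C (100) + C (100) + L (50) + X (10) + X (10) + IV (4) = 774. So it is a valid standard Roman numeral.

Yes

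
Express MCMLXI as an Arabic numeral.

MCMLXI: M=1000, CM=900, L=50, X=10, I=1
1000 + 900 + 50 + 10 + 1 = 1961

1961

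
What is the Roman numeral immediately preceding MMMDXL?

MMMDXL = 3540; previous is 3539

MMMDXXXIX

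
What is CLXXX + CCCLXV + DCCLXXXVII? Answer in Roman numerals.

CLXXX = 180, CCCLXV = 365, DCCLXXXVII = 787
180 + 365 = 545
545 + 787 = 1332

MCCCXXXII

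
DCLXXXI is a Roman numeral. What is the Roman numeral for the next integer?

DCLXXXI = 681; next is 682

DCLXXXII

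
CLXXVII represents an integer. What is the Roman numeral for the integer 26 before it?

CLXXVII = 177
177 - 26 = 151

CLI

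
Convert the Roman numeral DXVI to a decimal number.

DXVI: D=500, X=10, V=5, I=1
500 + 10 + 5 + 1 = 516

516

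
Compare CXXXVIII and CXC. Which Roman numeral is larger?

CXXXVIII = 138
CXC = 190
190 is larger

CXC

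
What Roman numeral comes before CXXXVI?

CXXXVI = 136, so the previous integer is 136 - 1 = 135

CXXXV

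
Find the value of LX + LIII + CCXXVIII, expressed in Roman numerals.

LX = 60, LIII = 53, CCXXVIII = 228
60 + 53 = 113
113 + 228 = 341

CCCXLI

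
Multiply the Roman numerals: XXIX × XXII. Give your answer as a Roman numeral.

XXIX = 29
XXII = 22
29 × 22 = 638

DCXXXVIII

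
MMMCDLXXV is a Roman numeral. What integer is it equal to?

MMMCDLXXV: M=1000, M=1000, M=1000, CD=400, L=50, X=10, X=10, V=5
1000 + 1000 + 1000 + 400 + 50 + 10 + 10 + 5 = 3475

3475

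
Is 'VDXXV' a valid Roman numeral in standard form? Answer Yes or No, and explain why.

'VDXXV': V should not appear more than once

No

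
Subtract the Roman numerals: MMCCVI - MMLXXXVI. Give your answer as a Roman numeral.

MMCCVI = 2206
MMLXXXVI = 2086
2206 - 2086 = 120

CXX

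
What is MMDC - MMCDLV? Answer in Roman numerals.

MMDC = 2600
MMCDLV = 2455
2600 - 2455 = 145

CXLV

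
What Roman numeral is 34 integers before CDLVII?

CDLVII = 457
457 - 34 = 423

CDXXIII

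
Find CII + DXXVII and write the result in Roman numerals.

CII = 102
DXXVII = 527
102 + 527 = 629

DCXXIX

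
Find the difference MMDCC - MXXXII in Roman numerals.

MMDCC = 2700
MXXXII = 1032
2700 - 1032 = 1668

MDCLXVIII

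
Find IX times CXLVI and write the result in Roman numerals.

IX = 9
CXLVI = 146
9 × 146 = 1314

MCCCXIV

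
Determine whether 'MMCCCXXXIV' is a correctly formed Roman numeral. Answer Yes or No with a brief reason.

'MMCCCXXXIV': Check the rules: uses only the symbols I, V, X, L, C, D, M; no symbol is repeated more than three times in a row; V, L and D each appear at most once; the only place a smaller symbol precedes a larger one is the allowed subtractive pair IV, the symbol right after such a pair (if any) is smaller than the pair's first symbol, and otherwise the values never increase from left to right. Value: M (1000) + M (1000) + C (100) + C (100) + C (100) + X (10) + X (10) + X (10) + IV (4) = 2334. So it is a valid standard Roman numeral.

Yes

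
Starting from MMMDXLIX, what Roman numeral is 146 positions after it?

MMMDXLIX = 3549
3549 + 146 = 3695

MMMDCXCV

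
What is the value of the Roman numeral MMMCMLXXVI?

MMMCMLXXVI: M=1000, M=1000, M=1000, CM=900, L=50, X=10, X=10, V=5, I=1
1000 + 1000 + 1000 + 900 + 50 + 10 + 10 + 5 + 1 = 3976

3976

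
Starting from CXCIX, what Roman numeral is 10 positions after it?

CXCIX = 199
199 + 10 = 209

CCIX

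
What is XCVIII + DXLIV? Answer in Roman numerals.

XCVIII = 98
DXLIV = 544
98 + 544 = 642

DCXLII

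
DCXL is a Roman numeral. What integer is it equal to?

DCXL: D=500, C=100, XL=40
500 + 100 + 40 = 640

640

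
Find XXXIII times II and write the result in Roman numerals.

XXXIII = 33
II = 2
33 × 2 = 66

LXVI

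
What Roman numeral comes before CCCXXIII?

CCCXXIII = 323, so the previous integer is 323 - 1 = 322

CCCXXII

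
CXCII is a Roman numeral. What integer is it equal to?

CXCII: C=100, XC=90, I=1, I=1
100 + 90 + 1 + 1 = 192

192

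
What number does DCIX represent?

DCIX: D=500, C=100, IX=9
500 + 100 + 9 = 609

609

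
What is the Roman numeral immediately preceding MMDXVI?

MMDXVI = 2516, so the previous integer is 2516 - 1 = 2515

MMDXV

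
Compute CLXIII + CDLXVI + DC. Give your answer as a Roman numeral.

CLXIII = 163, CDLXVI = 466, DC = 600
163 + 466 = 629
629 + 600 = 1229

MCCXXIX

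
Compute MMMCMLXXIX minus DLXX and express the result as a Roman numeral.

MMMCMLXXIX = 3979
DLXX = 570
3979 - 570 = 3409

MMMCDIX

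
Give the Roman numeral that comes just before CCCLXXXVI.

CCCLXXXVI = 386; previous is 385

CCCLXXXV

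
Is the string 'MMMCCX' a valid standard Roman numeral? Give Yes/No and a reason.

'MMMCCX': Check the rules: uses only the symbols I, V, X, L, C, D, M; no symbol is repeated more than three times in a row; V, L and D each appear at most once; no smaller symbol precedes a larger one (values never increase from left to right). Value: M (1000) + M (1000) + M (1000) + C (100) + C (100) + X (10) = 3210. So it is a valid standard Roman numeral.

Yes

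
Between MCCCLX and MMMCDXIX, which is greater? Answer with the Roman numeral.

MCCCLX = 1360
MMMCDXIX = 3419
3419 is larger

MMMCDXIX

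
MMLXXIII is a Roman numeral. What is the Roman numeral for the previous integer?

MMLXXIII = 2073, so the previous integer is 2073 - 1 = 2072

MMLXXII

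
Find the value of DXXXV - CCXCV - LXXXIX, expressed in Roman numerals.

DXXXV = 535, CCXCV = 295, LXXXIX = 89
535 - 295 = 240
240 - 89 = 151

CLI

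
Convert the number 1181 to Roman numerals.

Convert 1181 to Roman numerals:
  1181 contains 1×1000 (M)
  181 contains 1×100 (C)
  81 contains 1×50 (L)
  31 contains 3×10 (XXX)
  1 contains 1×1 (I)

MCLXXXI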